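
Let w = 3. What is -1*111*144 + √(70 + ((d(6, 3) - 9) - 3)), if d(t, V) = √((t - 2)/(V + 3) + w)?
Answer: -15984 + √(522 + 3*√33)/3 ≈ -15976.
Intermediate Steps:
d(t, V) = √(3 + (-2 + t)/(3 + V)) (d(t, V) = √((t - 2)/(V + 3) + 3) = √((-2 + t)/(3 + V) + 3) = √(3 + (-2 + t)/(3 + V)))
-1*111*144 + √(70 + ((d(6, 3) - 9) - 3)) = -1*111*144 + √(70 + ((√((7 + 6 + 3*3)/(3 + 3)) - 9) - 3)) = -111*144 + √(70 + ((√((7 + 6 + 9)/6) - 9) - 3)) = -15984 + √(70 + ((√((⅙)*22) - 9) - 3)) = -15984 + √(70 + ((√(11/3) - 9) - 3)) = -15984 + √(70 + ((√33/3 - 9) - 3)) = -15984 + √(70 + ((-9 + √33/3) - 3)) = -15984 + √(70 + (-12 + √33/3)) = -15984 + √(58 + √33/3)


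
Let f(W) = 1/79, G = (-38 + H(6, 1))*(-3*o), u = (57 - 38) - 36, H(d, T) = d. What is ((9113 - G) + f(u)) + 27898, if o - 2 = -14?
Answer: 3014878/79 ≈ 38163.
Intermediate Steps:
o = -12 (o = 2 - 14 = -12)
u = -17 (u = 19 - 36 = -17)
G = -1152 (G = (-38 + 6)*(-3*(-12)) = -32*36 = -1152)
f(W) = 1/79
((9113 - G) + f(u)) + 27898 = ((9113 - 1*(-1152)) + 1/79) + 27898 = ((9113 + 1152) + 1/79) + 27898 = (10265 + 1/79) + 27898 = 810936/79 + 27898 = 3014878/79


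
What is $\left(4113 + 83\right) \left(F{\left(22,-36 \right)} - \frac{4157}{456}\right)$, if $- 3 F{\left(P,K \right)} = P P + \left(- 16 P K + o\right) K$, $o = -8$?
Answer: $\frac{72611447467}{114} \approx 6.3694 \cdot 10^{8}$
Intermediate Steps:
$F{\left(P,K \right)} = - \frac{P^{2}}{3} - \frac{K \left(-8 - 16 K P\right)}{3}$ ($F{\left(P,K \right)} = - \frac{P P + \left(- 16 P K - 8\right) K}{3} = - \frac{P^{2} + \left(- 16 K P - 8\right) K}{3} = - \frac{P^{2} + \left(-8 - 16 K P\right) K}{3} = - \frac{P^{2} + K \left(-8 - 16 K P\right)}{3} = - \frac{P^{2}}{3} - \frac{K \left(-8 - 16 K P\right)}{3}$)
$\left(4113 + 83\right) \left(F{\left(22,-36 \right)} - \frac{4157}{456}\right) = \left(4113 + 83\right) \left(\left(- \frac{22^{2}}{3} + \frac{8}{3} \left(-36\right) + \frac{16}{3} \cdot 22 \left(-36\right)^{2}\right) - \frac{4157}{456}\right) = 4196 \left(\left(\left(- \frac{1}{3}\right) 484 - 96 + \frac{16}{3} \cdot 22 \cdot 1296\right) - \frac{4157}{456}\right) = 4196 \left(\left(- \frac{484}{3} - 96 + 152064\right) - \frac{4157}{456}\right) = 4196 \left(\frac{455420}{3} - \frac{4157}{456}\right) = 4196 \cdot \frac{69219683}{456} = \frac{72611447467}{114}$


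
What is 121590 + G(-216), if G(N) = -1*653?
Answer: 120937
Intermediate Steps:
G(N) = -653
121590 + G(-216) = 121590 - 653 = 120937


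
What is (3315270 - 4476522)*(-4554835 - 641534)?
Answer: 6034293893988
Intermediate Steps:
(3315270 - 4476522)*(-4554835 - 641534) = -1161252*(-5196369) = 6034293893988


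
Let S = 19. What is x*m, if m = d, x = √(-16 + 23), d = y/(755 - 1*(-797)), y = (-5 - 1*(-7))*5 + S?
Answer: 29*√7/1552 ≈ 0.049437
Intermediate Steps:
y = 29 (y = (-5 - 1*(-7))*5 + 19 = (-5 + 7)*5 + 19 = 2*5 + 19 = 10 + 19 = 29)
d = 29/1552 (d = 29/(755 - 1*(-797)) = 29/(755 + 797) = 29/1552 ≈ 0.018686)
x = √7 ≈ 2.6458
m = 29/1552 ≈ 0.018686
x*m = √7*(29/1552) = 29*√7/1552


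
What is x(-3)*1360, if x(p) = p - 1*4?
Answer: -9520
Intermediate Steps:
x(p) = -4 + p (x(p) = p - 4 = -4 + p)
x(-3)*1360 = (-4 - 3)*1360 = -7*1360 = -9520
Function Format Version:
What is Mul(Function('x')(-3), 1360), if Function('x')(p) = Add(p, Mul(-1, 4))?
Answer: -9520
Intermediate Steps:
Function('x')(p) = Add(-4, p) (Function('x')(p) = Add(p, -4) = Add(-4, p))
Mul(Function('x')(-3), 1360) = Mul(Add(-4, -3), 1360) = Mul(-7, 1360) = -9520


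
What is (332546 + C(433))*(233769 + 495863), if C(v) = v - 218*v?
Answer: 174079250720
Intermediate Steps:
C(v) = -217*v (C(v) = v - 218*v = -217*v)
(332546 + C(433))*(233769 + 495863) = (332546 - 217*433)*(233769 + 495863) = (332546 - 93961)*729632 = 238585*729632 = 174079250720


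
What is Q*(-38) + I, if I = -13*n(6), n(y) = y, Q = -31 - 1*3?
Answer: 1214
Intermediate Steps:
Q = -34 (Q = -31 - 3 = -34)
I = -78 (I = -13*6 = -78)
Q*(-38) + I = -34*(-38) - 78 = 1292 - 78 = 1214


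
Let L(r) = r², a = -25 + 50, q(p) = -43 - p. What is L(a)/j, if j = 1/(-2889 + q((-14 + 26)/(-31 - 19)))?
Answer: -1832350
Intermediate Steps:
a = 25
j = -25/73294 (j = 1/(-2889 + (-43 - (-14 + 26)/(-31 - 19))) = 1/(-2889 + (-43 - 12/(-50))) = 1/(-2889 + (-43 - 12*(-1)/50)) = 1/(-2889 + (-43 - 1*(-6/25))) = 1/(-2889 + (-43 + 6/25)) = 1/(-2889 - 1069/25) = 1/(-73294/25) = -25/73294 ≈ -0.00034109)
L(a)/j = 25²/(-25/73294) = 625*(-73294/25) = -1832350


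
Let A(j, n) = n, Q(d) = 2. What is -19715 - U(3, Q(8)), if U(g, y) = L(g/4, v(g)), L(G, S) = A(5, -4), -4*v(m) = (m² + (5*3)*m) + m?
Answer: -19711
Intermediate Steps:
v(m) = -4*m - m²/4 (v(m) = -((m² + (5*3)*m) + m)/4 = -((m² + 15*m) + m)/4 = -(m² + 16*m)/4 = -4*m - m²/4)
L(G, S) = -4
U(g, y) = -4
-19715 - U(3, Q(8)) = -19715 - 1*(-4) = -19715 + 4 = -19711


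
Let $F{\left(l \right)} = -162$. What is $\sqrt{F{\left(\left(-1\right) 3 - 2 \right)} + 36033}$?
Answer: $\sqrt{35871} \approx 189.4$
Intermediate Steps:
$\sqrt{F{\left(\left(-1\right) 3 - 2 \right)} + 36033} = \sqrt{-162 + 36033} = \sqrt{35871}$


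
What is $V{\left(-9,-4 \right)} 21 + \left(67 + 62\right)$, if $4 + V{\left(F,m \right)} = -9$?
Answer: $-144$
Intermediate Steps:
$V{\left(F,m \right)} = -13$ ($V{\left(F,m \right)} = -4 - 9 = -13$)
$V{\left(-9,-4 \right)} 21 + \left(67 + 62\right) = \left(-13\right) 21 + \left(67 + 62\right) = -273 + 129 = -144$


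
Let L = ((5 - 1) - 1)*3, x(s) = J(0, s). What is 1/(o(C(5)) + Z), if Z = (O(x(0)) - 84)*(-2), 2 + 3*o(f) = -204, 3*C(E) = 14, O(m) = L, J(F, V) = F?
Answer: 3/244 ≈ 0.012295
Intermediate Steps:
x(s) = 0
L = 9 (L = (4 - 1)*3 = 3*3 = 9)
O(m) = 9
C(E) = 14/3 (C(E) = (⅓)*14 = 14/3)
o(f) = -206/3 (o(f) = -⅔ + (⅓)*(-204) = -⅔ - 68 = -206/3)
Z = 150 (Z = (9 - 84)*(-2) = -75*(-2) = 150)
1/(o(C(5)) + Z) = 1/(-206/3 + 150) = 1/(244/3) = 3/244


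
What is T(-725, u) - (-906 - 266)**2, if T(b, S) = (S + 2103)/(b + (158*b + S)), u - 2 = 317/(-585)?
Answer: -46313834244978/33717511 ≈ -1.3736e+6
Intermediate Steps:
u = 853/585 (u = 2 + 317/(-585) = 2 + 317*(-1/585) = 2 - 317/585 = 853/585 ≈ 1.4581)
T(b, S) = (2103 + S)/(S + 159*b) (T(b, S) = (2103 + S)/(b + (S + 158*b)) = (2103 + S)/(S + 159*b))
T(-725, u) - (-906 - 266)**2 = (2103 + 853/585)/(853/585 + 159*(-725)) - (-906 - 266)**2 = (1231108/585)/(853/585 - 115275) - 1*(-1172)**2 = (1231108/585)/(-67435022/585) - 1*1373584 = -585/67435022*1231108/585 - 1373584 = -615554/33717511 - 1373584 = -46313834244978/33717511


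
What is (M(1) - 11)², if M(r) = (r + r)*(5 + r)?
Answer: 1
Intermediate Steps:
M(r) = 2*r*(5 + r) (M(r) = (2*r)*(5 + r) = 2*r*(5 + r))
(M(1) - 11)² = (2*1*(5 + 1) - 11)² = (2*1*6 - 11)² = (12 - 11)² = 1² = 1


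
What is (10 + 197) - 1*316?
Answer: -109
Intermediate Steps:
(10 + 197) - 1*316 = 207 - 316 = -109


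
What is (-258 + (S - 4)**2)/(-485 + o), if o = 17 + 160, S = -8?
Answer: 57/154 ≈ 0.37013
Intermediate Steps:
o = 177
(-258 + (S - 4)**2)/(-485 + o) = (-258 + (-8 - 4)**2)/(-485 + 177) = (-258 + (-12)**2)/(-308) = (-258 + 144)*(-1/308) = -114*(-1/308) = 57/154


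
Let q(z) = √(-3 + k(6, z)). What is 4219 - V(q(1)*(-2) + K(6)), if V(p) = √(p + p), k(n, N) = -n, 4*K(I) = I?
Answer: 4219 - √(3 - 12*I) ≈ 4216.2 + 2.1644*I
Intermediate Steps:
K(I) = I/4
q(z) = 3*I (q(z) = √(-3 - 1*6) = √(-3 - 6) = √(-9) = 3*I)
V(p) = √2*√p (V(p) = √(2*p) = √2*√p)
4219 - V(q(1)*(-2) + K(6)) = 4219 - √2*√((3*I)*(-2) + (¼)*6) = 4219 - √2*√(-6*I + 3/2) = 4219 - √2*√(3/2 - 6*I)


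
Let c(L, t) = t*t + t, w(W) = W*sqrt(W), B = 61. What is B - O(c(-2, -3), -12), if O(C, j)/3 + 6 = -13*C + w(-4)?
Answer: 313 + 24*I ≈ 313.0 + 24.0*I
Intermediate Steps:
w(W) = W**(3/2)
c(L, t) = t + t**2 (c(L, t) = t**2 + t = t + t**2)
O(C, j) = -18 - 39*C - 24*I (O(C, j) = -18 + 3*(-13*C + (-4)**(3/2)) = -18 + 3*(-13*C - 8*I) = -18 + (-39*C - 24*I) = -18 - 39*C - 24*I)
B - O(c(-2, -3), -12) = 61 - (-18 - (-117)*(1 - 3) - 24*I) = 61 - (-18 - (-117)*(-2) - 24*I) = 61 - (-18 - 39*6 - 24*I) = 61 - (-18 - 234 - 24*I) = 61 - (-252 - 24*I) = 61 + (252 + 24*I) = 313 + 24*I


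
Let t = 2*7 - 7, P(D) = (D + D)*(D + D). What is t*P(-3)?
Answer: 252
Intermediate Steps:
P(D) = 4*D**2 (P(D) = (2*D)*(2*D) = 4*D**2)
t = 7 (t = 14 - 7 = 7)
t*P(-3) = 7*(4*(-3)**2) = 7*(4*9) = 7*36 = 252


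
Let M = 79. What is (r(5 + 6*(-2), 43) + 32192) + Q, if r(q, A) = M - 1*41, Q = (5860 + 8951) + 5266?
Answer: 52307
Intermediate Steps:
Q = 20077 (Q = 14811 + 5266 = 20077)
r(q, A) = 38 (r(q, A) = 79 - 1*41 = 79 - 41 = 38)
(r(5 + 6*(-2), 43) + 32192) + Q = (38 + 32192) + 20077 = 32230 + 20077 = 52307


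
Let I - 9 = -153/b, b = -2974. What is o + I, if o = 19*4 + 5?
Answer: 267813/2974 ≈ 90.051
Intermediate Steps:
I = 26919/2974 (I = 9 - 153/(-2974) = 9 - 153*(-1/2974) = 9 + 153/2974 = 26919/2974 ≈ 9.0515)
o = 81 (o = 76 + 5 = 81)
o + I = 81 + 26919/2974 = 267813/2974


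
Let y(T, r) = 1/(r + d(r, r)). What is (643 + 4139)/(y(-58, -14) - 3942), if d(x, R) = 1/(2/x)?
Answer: -100422/82783 ≈ -1.2131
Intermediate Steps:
d(x, R) = x/2
y(T, r) = 2/(3*r) (y(T, r) = 1/(r + r/2) = 1/(3*r/2) = 2/(3*r))
(643 + 4139)/(y(-58, -14) - 3942) = (643 + 4139)/((2/3)/(-14) - 3942) = 4782/((2/3)*(-1/14) - 3942) = 4782/(-1/21 - 3942) = 4782/(-82783/21) = 4782*(-21/82783) = -100422/82783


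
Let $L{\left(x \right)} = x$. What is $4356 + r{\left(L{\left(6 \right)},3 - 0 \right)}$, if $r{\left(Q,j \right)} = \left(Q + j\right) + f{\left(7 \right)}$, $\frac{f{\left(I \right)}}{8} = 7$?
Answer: $4421$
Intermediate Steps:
$f{\left(I \right)} = 56$ ($f{\left(I \right)} = 8 \cdot 7 = 56$)
$r{\left(Q,j \right)} = 56 + Q + j$ ($r{\left(Q,j \right)} = \left(Q + j\right) + 56 = 56 + Q + j$)
$4356 + r{\left(L{\left(6 \right)},3 - 0 \right)} = 4356 + \left(56 + 6 + \left(3 - 0\right)\right) = 4356 + \left(56 + 6 + \left(3 + 0\right)\right) = 4356 + \left(56 + 6 + 3\right) = 4356 + 65 = 4421$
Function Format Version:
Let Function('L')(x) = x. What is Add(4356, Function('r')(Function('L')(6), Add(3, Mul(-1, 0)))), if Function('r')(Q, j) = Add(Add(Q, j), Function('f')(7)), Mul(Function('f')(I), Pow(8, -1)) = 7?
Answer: 4421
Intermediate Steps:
Function('f')(I) = 56 (Function('f')(I) = Mul(8, 7) = 56)
Function('r')(Q, j) = Add(56, Q, j) (Function('r')(Q, j) = Add(Add(Q, j), 56) = Add(56, Q, j))
Add(4356, Function('r')(Function('L')(6), Add(3, Mul(-1, 0)))) = Add(4356, Add(56, 6, Add(3, Mul(-1, 0)))) = Add(4356, Add(56, 6, Add(3, 0))) = Add(4356, Add(56, 6, 3)) = Add(4356, 65) = 4421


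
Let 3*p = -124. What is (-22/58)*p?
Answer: 1364/87 ≈ 15.678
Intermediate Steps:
p = -124/3 (p = (⅓)*(-124) = -124/3 ≈ -41.333)
(-22/58)*p = -22/58*(-124/3) = -22*1/58*(-124/3) = -11/29*(-124/3) = 1364/87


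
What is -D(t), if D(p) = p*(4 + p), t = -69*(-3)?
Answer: -43677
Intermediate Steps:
t = 207
-D(t) = -207*(4 + 207) = -207*211 = -1*43677 = -43677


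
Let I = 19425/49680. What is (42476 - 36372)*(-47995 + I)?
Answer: -121285064635/414 ≈ -2.9296e+8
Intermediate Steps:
I = 1295/3312 (I = 19425*(1/49680) = 1295/3312 ≈ 0.39100)
(42476 - 36372)*(-47995 + I) = (42476 - 36372)*(-47995 + 1295/3312) = 6104*(-158958145/3312) = -121285064635/414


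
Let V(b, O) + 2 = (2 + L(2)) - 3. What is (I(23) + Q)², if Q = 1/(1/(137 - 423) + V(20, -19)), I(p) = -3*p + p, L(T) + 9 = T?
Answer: 17395499664/8185321 ≈ 2125.2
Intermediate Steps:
L(T) = -9 + T
I(p) = -2*p
V(b, O) = -10 (V(b, O) = -2 + ((2 + (-9 + 2)) - 3) = -2 + ((2 - 7) - 3) = -2 + (-5 - 3) = -2 - 8 = -10)
Q = -286/2861 (Q = 1/(1/(137 - 423) - 10) = 1/(1/(-286) - 10) = 1/(-1/286 - 10) = 1/(-2861/286) = -286/2861 ≈ -0.099965)
(I(23) + Q)² = (-2*23 - 286/2861)² = (-46 - 286/2861)² = (-131892/2861)² = 17395499664/8185321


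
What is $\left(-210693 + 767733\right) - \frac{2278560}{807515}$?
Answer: $\frac{89963175408}{161503} \approx 5.5704 \cdot 10^{5}$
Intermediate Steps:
$\left(-210693 + 767733\right) - \frac{2278560}{807515} = 557040 - \frac{455712}{161503} = \frac{89963175408}{161503}$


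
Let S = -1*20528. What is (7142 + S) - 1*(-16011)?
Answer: 2625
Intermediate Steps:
S = -20528
(7142 + S) - 1*(-16011) = (7142 - 20528) - 1*(-16011) = -13386 + 16011 = 2625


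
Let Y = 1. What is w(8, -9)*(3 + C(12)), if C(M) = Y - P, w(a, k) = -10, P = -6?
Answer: -100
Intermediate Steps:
C(M) = 7 (C(M) = 1 - 1*(-6) = 1 + 6 = 7)
w(8, -9)*(3 + C(12)) = -10*(3 + 7) = -10*10 = -100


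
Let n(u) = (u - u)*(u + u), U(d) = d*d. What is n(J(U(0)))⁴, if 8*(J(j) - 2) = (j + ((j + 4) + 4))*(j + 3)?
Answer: 0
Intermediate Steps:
U(d) = d²
J(j) = 2 + (3 + j)*(8 + 2*j)/8 (J(j) = 2 + ((j + ((j + 4) + 4))*(j + 3))/8 = 2 + ((j + ((4 + j) + 4))*(3 + j))/8 = 2 + ((j + (8 + j))*(3 + j))/8 = 2 + ((8 + 2*j)*(3 + j))/8 = 2 + ((3 + j)*(8 + 2*j))/8 = 2 + (3 + j)*(8 + 2*j)/8)
n(u) = 0 (n(u) = 0*(2*u) = 0)
n(J(U(0)))⁴ = 0⁴ = 0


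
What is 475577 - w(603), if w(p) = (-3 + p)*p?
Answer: 113777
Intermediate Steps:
w(p) = p*(-3 + p)
475577 - w(603) = 475577 - 603*(-3 + 603) = 475577 - 603*600 = 475577 - 1*361800 = 475577 - 361800 = 113777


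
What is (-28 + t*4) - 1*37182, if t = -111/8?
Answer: -74531/2 ≈ -37266.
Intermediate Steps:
t = -111/8 (t = -111*⅛ = -111/8 ≈ -13.875)
(-28 + t*4) - 1*37182 = (-28 - 111/8*4) - 1*37182 = (-28 - 111/2) - 37182 = -167/2 - 37182 = -74531/2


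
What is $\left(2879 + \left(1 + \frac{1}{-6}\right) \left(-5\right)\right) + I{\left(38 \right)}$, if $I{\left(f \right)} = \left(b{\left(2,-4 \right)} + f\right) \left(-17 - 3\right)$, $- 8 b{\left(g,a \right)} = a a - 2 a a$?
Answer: $\frac{5009}{6} \approx 834.83$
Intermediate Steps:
$b{\left(g,a \right)} = \frac{a^{4}}{4}$ ($b{\left(g,a \right)} = - \frac{a a - 2 a a}{8} = - \frac{a^{2} \left(- 2 a^{2}\right)}{8} = - \frac{\left(-2\right) a^{4}}{8} = \frac{a^{4}}{4}$)
$I{\left(f \right)} = -1280 - 20 f$ ($I{\left(f \right)} = \left(\frac{\left(-4\right)^{4}}{4} + f\right) \left(-17 - 3\right) = \left(\frac{1}{4} \cdot 256 + f\right) \left(-20\right) = \left(64 + f\right) \left(-20\right) = -1280 - 20 f$)
$\left(2879 + \left(1 + \frac{1}{-6}\right) \left(-5\right)\right) + I{\left(38 \right)} = \left(2879 + \left(1 + \frac{1}{-6}\right) \left(-5\right)\right) - 2040 = \left(2879 + \left(1 - \frac{1}{6}\right) \left(-5\right)\right) - 2040 = \left(2879 + \frac{5}{6} \left(-5\right)\right) - 2040 = \left(2879 - \frac{25}{6}\right) - 2040 = \frac{17249}{6} - 2040 = \frac{5009}{6}$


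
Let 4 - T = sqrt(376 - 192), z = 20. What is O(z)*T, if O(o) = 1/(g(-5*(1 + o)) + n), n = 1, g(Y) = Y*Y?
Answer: 2/5513 - sqrt(46)/5513 ≈ -0.00086746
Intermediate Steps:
g(Y) = Y**2
T = 4 - 2*sqrt(46) (T = 4 - sqrt(376 - 192) = 4 - sqrt(184) = 4 - 2*sqrt(46) ≈ -9.5647)
O(o) = 1/(1 + (-5 - 5*o)**2) (O(o) = 1/((-5*(1 + o))**2 + 1) = 1/((-5 - 5*o)**2 + 1) = 1/(1 + (-5 - 5*o)**2))
O(z)*T = (4 - 2*sqrt(46))/(1 + 25*(1 + 20)**2) = (4 - 2*sqrt(46))/(1 + 25*21**2) = (4 - 2*sqrt(46))/(1 + 25*441) = (4 - 2*sqrt(46))/(1 + 11025) = (4 - 2*sqrt(46))/11026 = 2/5513 - sqrt(46)/5513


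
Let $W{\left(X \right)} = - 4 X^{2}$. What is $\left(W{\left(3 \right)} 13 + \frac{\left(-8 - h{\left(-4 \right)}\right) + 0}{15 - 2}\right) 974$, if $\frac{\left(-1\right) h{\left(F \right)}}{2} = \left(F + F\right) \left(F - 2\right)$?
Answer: $- \frac{5840104}{13} \approx -4.4924 \cdot 10^{5}$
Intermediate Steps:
$h{\left(F \right)} = - 4 F \left(-2 + F\right)$ ($h{\left(F \right)} = - 2 \left(F + F\right) \left(F - 2\right) = - 2 \cdot 2 F \left(-2 + F\right) = - 4 F \left(-2 + F\right)$)
$\left(W{\left(3 \right)} 13 + \frac{\left(-8 - h{\left(-4 \right)}\right) + 0}{15 - 2}\right) 974 = \left(- 4 \cdot 3^{2} \cdot 13 + \frac{\left(-8 - 4 \left(-4\right) \left(2 - -4\right)\right) + 0}{15 - 2}\right) 974 = \left(\left(-4\right) 9 \cdot 13 + \frac{\left(-8 - 4 \left(-4\right) \left(2 + 4\right)\right) + 0}{13}\right) 974 = \left(\left(-36\right) 13 + \left(\left(-8 - 4 \left(-4\right) 6\right) + 0\right) \frac{1}{13}\right) 974 = \left(-468 + \left(\left(-8 - -96\right) + 0\right) \frac{1}{13}\right) 974 = \left(-468 + \left(\left(-8 + 96\right) + 0\right) \frac{1}{13}\right) 974 = \left(-468 + \left(88 + 0\right) \frac{1}{13}\right) 974 = \left(-468 + 88 \cdot \frac{1}{13}\right) 974 = \left(-468 + \frac{88}{13}\right) 974 = \left(- \frac{5996}{13}\right) 974 = - \frac{5840104}{13}$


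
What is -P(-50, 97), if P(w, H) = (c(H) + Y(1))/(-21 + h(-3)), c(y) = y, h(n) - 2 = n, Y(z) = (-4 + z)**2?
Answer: 53/11 ≈ 4.8182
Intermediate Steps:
h(n) = 2 + n
P(w, H) = -9/22 - H/22 (P(w, H) = (H + (-4 + 1)**2)/(-21 + (2 - 3)) = (H + (-3)**2)/(-21 - 1) = (H + 9)/(-22) = (9 + H)*(-1/22) = -9/22 - H/22)
-P(-50, 97) = -(-9/22 - 1/22*97) = -(-9/22 - 97/22) = -1*(-53/11) = 53/11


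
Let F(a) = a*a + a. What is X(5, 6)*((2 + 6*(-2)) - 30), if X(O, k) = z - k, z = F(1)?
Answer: 160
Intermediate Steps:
F(a) = a + a² (F(a) = a² + a = a + a²)
z = 2 (z = 1*(1 + 1) = 1*2 = 2)
X(O, k) = 2 - k
X(5, 6)*((2 + 6*(-2)) - 30) = (2 - 1*6)*((2 + 6*(-2)) - 30) = (2 - 6)*((2 - 12) - 30) = -4*(-10 - 30) = -4*(-40) = 160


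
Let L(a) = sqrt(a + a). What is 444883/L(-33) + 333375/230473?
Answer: 333375/230473 - 444883*I*sqrt(66)/66 ≈ 1.4465 - 54761.0*I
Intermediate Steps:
L(a) = sqrt(2)*sqrt(a) (L(a) = sqrt(2*a) = sqrt(2)*sqrt(a))
444883/L(-33) + 333375/230473 = 444883/((sqrt(2)*sqrt(-33))) + 333375/230473 = 444883/((sqrt(2)*(I*sqrt(33)))) + 333375*(1/230473) = 444883/((I*sqrt(66))) + 333375/230473 = 444883*(-I*sqrt(66)/66) + 333375/230473 = -444883*I*sqrt(66)/66 + 333375/230473 = 333375/230473 - 444883*I*sqrt(66)/66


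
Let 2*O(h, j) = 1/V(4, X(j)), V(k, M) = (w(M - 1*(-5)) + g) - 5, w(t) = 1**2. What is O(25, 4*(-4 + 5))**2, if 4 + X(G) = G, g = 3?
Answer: 1/4 ≈ 0.25000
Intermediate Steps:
w(t) = 1
X(G) = -4 + G
V(k, M) = -1 (V(k, M) = (1 + 3) - 5 = 4 - 5 = -1)
O(h, j) = -1/2 (O(h, j) = (1/2)/(-1) = (1/2)*(-1) = -1/2)
O(25, 4*(-4 + 5))**2 = (-1/2)**2 = 1/4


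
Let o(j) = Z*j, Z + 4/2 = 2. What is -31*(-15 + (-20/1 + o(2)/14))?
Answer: 1085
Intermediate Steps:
Z = 0 (Z = -2 + 2 = 0)
o(j) = 0 (o(j) = 0*j = 0)
-31*(-15 + (-20/1 + o(2)/14)) = -31*(-15 + (-20/1 + 0/14)) = -31*(-15 + (-20*1 + 0*(1/14))) = -31*(-15 + (-20 + 0)) = -31*(-15 - 20) = -31*(-35) = 1085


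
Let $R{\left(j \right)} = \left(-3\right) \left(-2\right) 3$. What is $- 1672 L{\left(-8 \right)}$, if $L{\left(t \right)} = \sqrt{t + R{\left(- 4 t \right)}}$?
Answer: $- 1672 \sqrt{10} \approx -5287.3$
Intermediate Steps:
$R{\left(j \right)} = 18$ ($R{\left(j \right)} = 6 \cdot 3 = 18$)
$L{\left(t \right)} = \sqrt{18 + t}$ ($L{\left(t \right)} = \sqrt{t + 18} = \sqrt{18 + t}$)
$- 1672 L{\left(-8 \right)} = - 1672 \sqrt{18 - 8} = - 1672 \sqrt{10}$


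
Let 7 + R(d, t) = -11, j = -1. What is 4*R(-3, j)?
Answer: -72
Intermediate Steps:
R(d, t) = -18 (R(d, t) = -7 - 11 = -18)
4*R(-3, j) = 4*(-18) = -72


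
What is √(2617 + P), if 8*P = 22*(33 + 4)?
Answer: 5*√435/2 ≈ 52.142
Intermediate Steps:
P = 407/4 (P = (22*(33 + 4))/8 = (22*37)/8 = (⅛)*814 = 407/4 ≈ 101.75)
√(2617 + P) = √(2617 + 407/4) = √(10875/4) = 5*√435/2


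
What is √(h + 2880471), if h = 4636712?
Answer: √7517183 ≈ 2741.8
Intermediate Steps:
√(h + 2880471) = √(4636712 + 2880471) = √7517183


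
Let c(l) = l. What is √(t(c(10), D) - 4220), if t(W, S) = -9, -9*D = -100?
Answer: I*√4229 ≈ 65.031*I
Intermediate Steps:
D = 100/9 (D = -⅑*(-100) = 100/9 ≈ 11.111)
√(t(c(10), D) - 4220) = √(-9 - 4220) = √(-4229) = I*√4229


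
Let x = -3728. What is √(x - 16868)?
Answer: 2*I*√5149 ≈ 143.51*I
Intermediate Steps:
√(x - 16868) = √(-3728 - 16868) = √(-20596) = 2*I*√5149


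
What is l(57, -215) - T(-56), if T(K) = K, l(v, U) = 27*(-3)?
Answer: -25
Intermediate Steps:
l(v, U) = -81
l(57, -215) - T(-56) = -81 - 1*(-56) = -81 + 56 = -25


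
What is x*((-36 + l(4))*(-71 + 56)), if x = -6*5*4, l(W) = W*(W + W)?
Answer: -7200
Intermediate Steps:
l(W) = 2*W**2 (l(W) = W*(2*W) = 2*W**2)
x = -120 (x = -30*4 = -120)
x*((-36 + l(4))*(-71 + 56)) = -120*(-36 + 2*4**2)*(-71 + 56) = -120*(-36 + 2*16)*(-15) = -120*(-36 + 32)*(-15) = -(-480)*(-15) = -120*60 = -7200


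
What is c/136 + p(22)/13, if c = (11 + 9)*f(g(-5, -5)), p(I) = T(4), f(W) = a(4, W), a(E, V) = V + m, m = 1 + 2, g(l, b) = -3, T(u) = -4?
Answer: -4/13 ≈ -0.30769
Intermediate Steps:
m = 3
a(E, V) = 3 + V (a(E, V) = V + 3 = 3 + V)
f(W) = 3 + W
p(I) = -4
c = 0 (c = (11 + 9)*(3 - 3) = 20*0 = 0)
c/136 + p(22)/13 = 0/136 - 4/13 = 0*(1/136) - 4*1/13 = 0 - 4/13 = -4/13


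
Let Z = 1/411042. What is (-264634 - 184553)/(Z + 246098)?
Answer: -184634722854/101156614117 ≈ -1.8252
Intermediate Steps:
Z = 1/411042 ≈ 2.4328e-6
(-264634 - 184553)/(Z + 246098) = (-264634 - 184553)/(1/411042 + 246098) = -449187/101156614117/411042 = -449187*411042/101156614117 = -184634722854/101156614117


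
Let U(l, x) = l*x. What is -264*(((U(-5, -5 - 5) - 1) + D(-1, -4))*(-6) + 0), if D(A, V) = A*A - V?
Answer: 85536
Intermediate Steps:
D(A, V) = A² - V
-264*(((U(-5, -5 - 5) - 1) + D(-1, -4))*(-6) + 0) = -264*(((-5*(-5 - 5) - 1) + ((-1)² - 1*(-4)))*(-6) + 0) = -264*(((-5*(-10) - 1) + (1 + 4))*(-6) + 0) = -264*(((50 - 1) + 5)*(-6) + 0) = -264*((49 + 5)*(-6) + 0) = -264*(54*(-6) + 0) = -264*(-324 + 0) = -264*(-324) = 85536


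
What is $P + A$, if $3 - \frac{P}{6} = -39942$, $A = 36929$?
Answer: $276599$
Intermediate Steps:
$P = 239670$ ($P = 18 - -239652 = 18 + 239652 = 239670$)
$P + A = 239670 + 36929 = 276599$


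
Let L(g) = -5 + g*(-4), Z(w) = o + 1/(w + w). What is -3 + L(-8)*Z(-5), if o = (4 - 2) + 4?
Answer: 1563/10 ≈ 156.30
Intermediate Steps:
o = 6 (o = 2 + 4 = 6)
Z(w) = 6 + 1/(2*w) (Z(w) = 6 + 1/(w + w) = 6 + 1/(2*w))
L(g) = -5 - 4*g
-3 + L(-8)*Z(-5) = -3 + (-5 - 4*(-8))*(6 + (1/2)/(-5)) = -3 + (-5 + 32)*(6 + (1/2)*(-1/5)) = -3 + 27*(6 - 1/10) = -3 + 27*(59/10) = -3 + 1593/10 = 1563/10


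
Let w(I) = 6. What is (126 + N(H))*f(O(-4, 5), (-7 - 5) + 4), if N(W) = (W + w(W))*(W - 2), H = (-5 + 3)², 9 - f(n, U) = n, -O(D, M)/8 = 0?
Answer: 1314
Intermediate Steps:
O(D, M) = 0 (O(D, M) = -8*0 = 0)
f(n, U) = 9 - n
H = 4 (H = (-2)² = 4)
N(W) = (-2 + W)*(6 + W) (N(W) = (W + 6)*(W - 2) = (6 + W)*(-2 + W) = (-2 + W)*(6 + W))
(126 + N(H))*f(O(-4, 5), (-7 - 5) + 4) = (126 + (-12 + 4² + 4*4))*(9 - 1*0) = (126 + (-12 + 16 + 16))*(9 + 0) = (126 + 20)*9 = 146*9 = 1314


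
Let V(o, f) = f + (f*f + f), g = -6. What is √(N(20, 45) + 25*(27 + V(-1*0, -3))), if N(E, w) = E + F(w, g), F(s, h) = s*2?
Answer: 2*√215 ≈ 29.326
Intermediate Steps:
F(s, h) = 2*s
N(E, w) = E + 2*w
V(o, f) = f² + 2*f (V(o, f) = f + (f² + f) = f + (f + f²) = f² + 2*f)
√(N(20, 45) + 25*(27 + V(-1*0, -3))) = √((20 + 2*45) + 25*(27 - 3*(2 - 3))) = √((20 + 90) + 25*(27 - 3*(-1))) = √(110 + 25*(27 + 3)) = √(110 + 25*30) = √(110 + 750) = √860 = 2*√215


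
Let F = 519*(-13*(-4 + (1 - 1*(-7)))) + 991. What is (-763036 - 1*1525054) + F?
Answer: -2314087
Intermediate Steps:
F = -25997 (F = 519*(-13*(-4 + (1 + 7))) + 991 = 519*(-13*(-4 + 8)) + 991 = 519*(-13*4) + 991 = 519*(-52) + 991 = -26988 + 991 = -25997)
(-763036 - 1*1525054) + F = (-763036 - 1*1525054) - 25997 = (-763036 - 1525054) - 25997 = -2288090 - 25997 = -2314087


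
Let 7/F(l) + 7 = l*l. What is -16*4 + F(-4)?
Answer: -569/9 ≈ -63.222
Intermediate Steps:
F(l) = 7/(-7 + l**2) (F(l) = 7/(-7 + l*l) = 7/(-7 + l**2))
-16*4 + F(-4) = -16*4 + 7/(-7 + (-4)**2) = -64 + 7/(-7 + 16) = -64 + 7/9 = -569/9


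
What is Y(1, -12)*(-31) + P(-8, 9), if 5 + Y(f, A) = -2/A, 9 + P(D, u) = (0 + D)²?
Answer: 1229/6 ≈ 204.83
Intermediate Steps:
P(D, u) = -9 + D² (P(D, u) = -9 + (0 + D)² = -9 + D²)
Y(f, A) = -5 - 2/A
Y(1, -12)*(-31) + P(-8, 9) = (-5 - 2/(-12))*(-31) + (-9 + (-8)²) = (-5 - 2*(-1/12))*(-31) + (-9 + 64) = (-5 + ⅙)*(-31) + 55 = -29/6*(-31) + 55 = 899/6 + 55 = 1229/6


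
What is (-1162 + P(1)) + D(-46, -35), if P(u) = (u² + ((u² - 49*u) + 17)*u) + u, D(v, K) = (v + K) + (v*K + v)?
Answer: 292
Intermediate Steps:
D(v, K) = K + 2*v + K*v (D(v, K) = (K + v) + (K*v + v) = (K + v) + (v + K*v) = K + 2*v + K*v)
P(u) = u + u² + u*(17 + u² - 49*u) (P(u) = (u² + (17 + u² - 49*u)*u) + u = (u² + u*(17 + u² - 49*u)) + u = u + u² + u*(17 + u² - 49*u))
(-1162 + P(1)) + D(-46, -35) = (-1162 + 1*(18 + 1² - 48*1)) + (-35 + 2*(-46) - 35*(-46)) = (-1162 + 1*(18 + 1 - 48)) + (-35 - 92 + 1610) = (-1162 + 1*(-29)) + 1483 = (-1162 - 29) + 1483 = -1191 + 1483 = 292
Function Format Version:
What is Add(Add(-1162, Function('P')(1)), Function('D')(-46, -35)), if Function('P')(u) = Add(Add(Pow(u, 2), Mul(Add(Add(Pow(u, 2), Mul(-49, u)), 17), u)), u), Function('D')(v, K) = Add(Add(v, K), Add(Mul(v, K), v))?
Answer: 292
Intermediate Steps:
Function('D')(v, K) = Add(K, Mul(2, v), Mul(K, v)) (Function('D')(v, K) = Add(Add(K, v), Add(Mul(K, v), v)) = Add(Add(K, v), Add(v, Mul(K, v))) = Add(K, Mul(2, v), Mul(K, v)))
Function('P')(u) = Add(u, Pow(u, 2), Mul(u, Add(17, Pow(u, 2), Mul(-49, u)))) (Function('P')(u) = Add(Add(Pow(u, 2), Mul(Add(17, Pow(u, 2), Mul(-49, u)), u)), u) = Add(Add(Pow(u, 2), Mul(u, Add(17, Pow(u, 2), Mul(-49, u)))), u) = Add(u, Pow(u, 2), Mul(u, Add(17, Pow(u, 2), Mul(-49, u)))))
Add(Add(-1162, Function('P')(1)), Function('D')(-46, -35)) = Add(Add(-1162, Mul(1, Add(18, Pow(1, 2), Mul(-48, 1)))), Add(-35, Mul(2, -46), Mul(-35, -46))) = Add(Add(-1162, Mul(1, Add(18, 1, -48))), Add(-35, -92, 1610)) = Add(Add(-1162, Mul(1, -29)), 1483) = Add(Add(-1162, -29), 1483) = Add(-1191, 1483) = 292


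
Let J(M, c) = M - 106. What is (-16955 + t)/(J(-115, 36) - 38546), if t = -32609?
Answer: 49564/38767 ≈ 1.2785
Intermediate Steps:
J(M, c) = -106 + M
(-16955 + t)/(J(-115, 36) - 38546) = (-16955 - 32609)/((-106 - 115) - 38546) = -49564/(-221 - 38546) = -49564/(-38767) = -49564*(-1/38767) = 49564/38767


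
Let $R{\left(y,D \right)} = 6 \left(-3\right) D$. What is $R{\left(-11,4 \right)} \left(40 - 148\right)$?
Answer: $7776$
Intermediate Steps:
$R{\left(y,D \right)} = - 18 D$
$R{\left(-11,4 \right)} \left(40 - 148\right) = \left(-18\right) 4 \left(40 - 148\right) = \left(-72\right) \left(-108\right) = 7776$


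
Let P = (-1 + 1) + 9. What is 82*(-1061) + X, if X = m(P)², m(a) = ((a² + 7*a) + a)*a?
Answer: 1809127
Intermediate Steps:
P = 9 (P = 0 + 9 = 9)
m(a) = a*(a² + 8*a) (m(a) = (a² + 8*a)*a = a*(a² + 8*a))
X = 1896129 (X = (9²*(8 + 9))² = (81*17)² = 1377² = 1896129)
82*(-1061) + X = 82*(-1061) + 1896129 = -87002 + 1896129 = 1809127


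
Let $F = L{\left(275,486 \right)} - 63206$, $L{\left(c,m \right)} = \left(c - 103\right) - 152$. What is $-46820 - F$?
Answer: $16366$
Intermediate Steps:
$L{\left(c,m \right)} = -255 + c$ ($L{\left(c,m \right)} = \left(c - 103\right) - 152 = \left(-103 + c\right) - 152 = -255 + c$)
$F = -63186$ ($F = \left(-255 + 275\right) - 63206 = 20 - 63206 = -63186$)
$-46820 - F = -46820 - -63186 = -46820 + 63186 = 16366$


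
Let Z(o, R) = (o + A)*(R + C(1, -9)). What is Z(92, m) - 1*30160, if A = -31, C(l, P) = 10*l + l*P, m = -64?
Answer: -34003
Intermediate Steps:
C(l, P) = 10*l + P*l
Z(o, R) = (1 + R)*(-31 + o) (Z(o, R) = (o - 31)*(R + 1*(10 - 9)) = (-31 + o)*(R + 1*1) = (-31 + o)*(R + 1) = (-31 + o)*(1 + R) = (1 + R)*(-31 + o))
Z(92, m) - 1*30160 = (-31 + 92 - 31*(-64) - 64*92) - 1*30160 = (-31 + 92 + 1984 - 5888) - 30160 = -3843 - 30160 = -34003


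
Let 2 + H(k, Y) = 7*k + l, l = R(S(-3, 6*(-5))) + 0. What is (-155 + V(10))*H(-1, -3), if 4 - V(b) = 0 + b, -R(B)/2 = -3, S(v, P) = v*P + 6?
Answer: 483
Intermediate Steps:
S(v, P) = 6 + P*v (S(v, P) = P*v + 6 = 6 + P*v)
R(B) = 6 (R(B) = -2*(-3) = 6)
l = 6 (l = 6 + 0 = 6)
H(k, Y) = 4 + 7*k (H(k, Y) = -2 + (7*k + 6) = -2 + (6 + 7*k) = 4 + 7*k)
V(b) = 4 - b (V(b) = 4 - (0 + b) = 4 - b)
(-155 + V(10))*H(-1, -3) = (-155 + (4 - 1*10))*(4 + 7*(-1)) = (-155 + (4 - 10))*(4 - 7) = (-155 - 6)*(-3) = -161*(-3) = 483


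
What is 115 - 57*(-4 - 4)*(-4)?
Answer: -1709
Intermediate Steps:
115 - 57*(-4 - 4)*(-4) = 115 - (-456)*(-4) = 115 - 57*32 = 115 - 1824 = -1709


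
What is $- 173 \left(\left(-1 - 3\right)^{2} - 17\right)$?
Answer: $173$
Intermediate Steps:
$- 173 \left(\left(-1 - 3\right)^{2} - 17\right) = - 173 \left(\left(-4\right)^{2} - 17\right) = - 173 \left(16 - 17\right) = \left(-173\right) \left(-1\right) = 173$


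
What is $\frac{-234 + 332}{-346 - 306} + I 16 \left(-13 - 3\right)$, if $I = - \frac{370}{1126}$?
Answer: $\frac{15411773}{183538} \approx 83.97$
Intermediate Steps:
$I = - \frac{185}{563}$ ($I = \left(-370\right) \frac{1}{1126} = - \frac{185}{563} \approx -0.3286$)
$\frac{-234 + 332}{-346 - 306} + I 16 \left(-13 - 3\right) = \frac{-234 + 332}{-346 - 306} - \frac{185 \cdot 16 \left(-13 - 3\right)}{563} = \frac{98}{-652} - \frac{185 \cdot 16 \left(-16\right)}{563} = 98 \left(- \frac{1}{652}\right) - - \frac{47360}{563} = - \frac{49}{326} + \frac{47360}{563} = \frac{15411773}{183538}$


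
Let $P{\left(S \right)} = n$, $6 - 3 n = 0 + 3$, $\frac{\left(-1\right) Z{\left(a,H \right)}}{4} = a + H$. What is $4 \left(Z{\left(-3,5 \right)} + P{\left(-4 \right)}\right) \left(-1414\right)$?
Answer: $39592$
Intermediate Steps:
$Z{\left(a,H \right)} = - 4 H - 4 a$ ($Z{\left(a,H \right)} = - 4 \left(a + H\right) = - 4 \left(H + a\right) = - 4 H - 4 a$)
$n = 1$ ($n = 2 - \frac{0 + 3}{3} = 2 - 1 = 1$)
$P{\left(S \right)} = 1$
$4 \left(Z{\left(-3,5 \right)} + P{\left(-4 \right)}\right) \left(-1414\right) = 4 \left(\left(\left(-4\right) 5 - -12\right) + 1\right) \left(-1414\right) = 4 \left(\left(-20 + 12\right) + 1\right) \left(-1414\right) = 4 \left(-8 + 1\right) \left(-1414\right) = 4 \left(-7\right) \left(-1414\right) = \left(-28\right) \left(-1414\right) = 39592$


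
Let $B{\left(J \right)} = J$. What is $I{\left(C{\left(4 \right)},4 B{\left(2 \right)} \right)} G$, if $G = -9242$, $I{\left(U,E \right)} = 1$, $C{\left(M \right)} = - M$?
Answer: $-9242$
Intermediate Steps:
$I{\left(C{\left(4 \right)},4 B{\left(2 \right)} \right)} G = 1 \left(-9242\right) = -9242$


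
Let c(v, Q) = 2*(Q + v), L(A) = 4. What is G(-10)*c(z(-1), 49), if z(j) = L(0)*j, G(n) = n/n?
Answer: 90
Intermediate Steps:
G(n) = 1
z(j) = 4*j
c(v, Q) = 2*Q + 2*v
G(-10)*c(z(-1), 49) = 1*(2*49 + 2*(4*(-1))) = 1*(98 + 2*(-4)) = 1*(98 - 8) = 1*90 = 90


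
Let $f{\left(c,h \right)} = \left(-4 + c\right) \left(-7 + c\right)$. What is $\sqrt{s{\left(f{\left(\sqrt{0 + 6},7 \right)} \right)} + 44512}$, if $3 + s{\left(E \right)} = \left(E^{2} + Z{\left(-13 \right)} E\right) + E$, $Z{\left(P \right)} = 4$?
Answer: $\sqrt{46561 - 803 \sqrt{6}} \approx 211.17$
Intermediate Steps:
$f{\left(c,h \right)} = \left(-7 + c\right) \left(-4 + c\right)$
$s{\left(E \right)} = -3 + E^{2} + 5 E$ ($s{\left(E \right)} = -3 + \left(\left(E^{2} + 4 E\right) + E\right) = -3 + \left(E^{2} + 5 E\right) = -3 + E^{2} + 5 E$)
$\sqrt{s{\left(f{\left(\sqrt{0 + 6},7 \right)} \right)} + 44512} = \sqrt{\left(-3 + \left(28 + \left(\sqrt{0 + 6}\right)^{2} - 11 \sqrt{0 + 6}\right)^{2} + 5 \left(28 + \left(\sqrt{0 + 6}\right)^{2} - 11 \sqrt{0 + 6}\right)\right) + 44512} = \sqrt{\left(-3 + \left(28 + \left(\sqrt{6}\right)^{2} - 11 \sqrt{6}\right)^{2} + 5 \left(28 + \left(\sqrt{6}\right)^{2} - 11 \sqrt{6}\right)\right) + 44512} = \sqrt{\left(-3 + \left(28 + 6 - 11 \sqrt{6}\right)^{2} + 5 \left(28 + 6 - 11 \sqrt{6}\right)\right) + 44512} = \sqrt{\left(-3 + \left(34 - 11 \sqrt{6}\right)^{2} + 5 \left(34 - 11 \sqrt{6}\right)\right) + 44512} = \sqrt{\left(-3 + \left(34 - 11 \sqrt{6}\right)^{2} + \left(170 - 55 \sqrt{6}\right)\right) + 44512} = \sqrt{\left(167 + \left(34 - 11 \sqrt{6}\right)^{2} - 55 \sqrt{6}\right) + 44512} = \sqrt{44679 + \left(34 - 11 \sqrt{6}\right)^{2} - 55 \sqrt{6}}$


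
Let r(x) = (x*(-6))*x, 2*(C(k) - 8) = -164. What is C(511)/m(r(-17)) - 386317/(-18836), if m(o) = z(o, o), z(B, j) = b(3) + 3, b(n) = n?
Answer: 462019/56508 ≈ 8.1762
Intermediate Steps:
z(B, j) = 6 (z(B, j) = 3 + 3 = 6)
C(k) = -74 (C(k) = 8 + (½)*(-164) = 8 - 82 = -74)
r(x) = -6*x² (r(x) = (-6*x)*x = -6*x²)
m(o) = 6
C(511)/m(r(-17)) - 386317/(-18836) = -74/6 - 386317/(-18836) = -74*⅙ - 386317*(-1/18836) = -37/3 + 386317/18836 = 462019/56508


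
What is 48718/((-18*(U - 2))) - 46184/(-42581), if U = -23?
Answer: 1047621979/9580725 ≈ 109.35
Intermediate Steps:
48718/((-18*(U - 2))) - 46184/(-42581) = 48718/((-18*(-23 - 2))) - 46184/(-42581) = 48718/((-18*(-25))) - 46184*(-1/42581) = 48718/450 + 46184/42581 = 48718*(1/450) + 46184/42581 = 24359/225 + 46184/42581 = 1047621979/9580725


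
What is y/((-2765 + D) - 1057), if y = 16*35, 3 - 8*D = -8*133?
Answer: -4480/29509 ≈ -0.15182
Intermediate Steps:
D = 1067/8 (D = 3/8 - (-1)*133 = 3/8 - ⅛*(-1064) = 3/8 + 133 = 1067/8 ≈ 133.38)
y = 560
y/((-2765 + D) - 1057) = 560/((-2765 + 1067/8) - 1057) = 560/(-21053/8 - 1057) = 560/(-29509/8) = 560*(-8/29509) = -4480/29509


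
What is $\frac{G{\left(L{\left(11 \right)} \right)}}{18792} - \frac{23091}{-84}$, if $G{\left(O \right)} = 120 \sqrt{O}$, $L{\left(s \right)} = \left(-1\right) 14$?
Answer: $\frac{7697}{28} + \frac{5 i \sqrt{14}}{783} \approx 274.89 + 0.023893 i$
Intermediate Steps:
$L{\left(s \right)} = -14$
$\frac{G{\left(L{\left(11 \right)} \right)}}{18792} - \frac{23091}{-84} = \frac{120 \sqrt{-14}}{18792} - \frac{23091}{-84} = 120 i \sqrt{14} \cdot \frac{1}{18792} - - \frac{7697}{28} = 120 i \sqrt{14} \cdot \frac{1}{18792} + \frac{7697}{28} = \frac{5 i \sqrt{14}}{783} + \frac{7697}{28} = \frac{7697}{28} + \frac{5 i \sqrt{14}}{783}$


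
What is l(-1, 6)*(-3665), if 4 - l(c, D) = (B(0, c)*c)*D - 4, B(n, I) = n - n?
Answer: -29320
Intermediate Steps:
B(n, I) = 0
l(c, D) = 8 (l(c, D) = 4 - ((0*c)*D - 4) = 4 - (0*D - 4) = 4 - (0 - 4) = 4 - 1*(-4) = 4 + 4 = 8)
l(-1, 6)*(-3665) = 8*(-3665) = -29320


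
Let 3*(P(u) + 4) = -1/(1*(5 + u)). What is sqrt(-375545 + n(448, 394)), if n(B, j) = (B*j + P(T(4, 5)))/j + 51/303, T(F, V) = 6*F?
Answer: I*sqrt(4495904774328996942)/3462078 ≈ 612.45*I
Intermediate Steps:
P(u) = -4 - 1/(3*(5 + u)) (P(u) = -4 + (-1/(1*(5 + u)))/3 = -4 + (-1/(5 + u))/3 = -4 - 1/(3*(5 + u)))
n(B, j) = 17/101 + (-349/87 + B*j)/j (n(B, j) = (B*j + (-61 - 72*4)/(3*(5 + 6*4)))/j + 51/303 = (B*j + (-61 - 12*24)/(3*(5 + 24)))/j + 51*(1/303) = (B*j + (1/3)*(-61 - 288)/29)/j + 17/101 = (B*j + (1/3)*(1/29)*(-349))/j + 17/101 = (B*j - 349/87)/j + 17/101 = (-349/87 + B*j)/j + 17/101 = 17/101 + (-349/87 + B*j)/j)
sqrt(-375545 + n(448, 394)) = sqrt(-375545 + (17/101 + 448 - 349/87/394)) = sqrt(-375545 + (17/101 + 448 - 349/87*1/394)) = sqrt(-375545 + (17/101 + 448 - 349/34278)) = sqrt(-375545 + 1551558421/3462078) = sqrt(-1298614524089/3462078) = I*sqrt(4495904774328996942)/3462078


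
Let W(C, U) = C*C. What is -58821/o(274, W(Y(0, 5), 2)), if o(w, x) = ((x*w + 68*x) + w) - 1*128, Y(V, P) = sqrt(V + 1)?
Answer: -58821/488 ≈ -120.53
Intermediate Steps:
Y(V, P) = sqrt(1 + V)
W(C, U) = C**2
o(w, x) = -128 + w + 68*x + w*x (o(w, x) = ((w*x + 68*x) + w) - 128 = ((68*x + w*x) + w) - 128 = (w + 68*x + w*x) - 128 = -128 + w + 68*x + w*x)
-58821/o(274, W(Y(0, 5), 2)) = -58821/(-128 + 274 + 68*(sqrt(1 + 0))**2 + 274*(sqrt(1 + 0))**2) = -58821/(-128 + 274 + 68*(sqrt(1))**2 + 274*(sqrt(1))**2) = -58821/(-128 + 274 + 68*1**2 + 274*1**2) = -58821/(-128 + 274 + 68*1 + 274*1) = -58821/(-128 + 274 + 68 + 274) = -58821/488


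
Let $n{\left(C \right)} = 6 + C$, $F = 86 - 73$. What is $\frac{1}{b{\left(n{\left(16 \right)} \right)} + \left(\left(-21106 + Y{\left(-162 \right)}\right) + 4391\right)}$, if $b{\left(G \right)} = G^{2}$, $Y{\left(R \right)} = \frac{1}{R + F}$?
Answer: $- \frac{149}{2418420} \approx -6.161 \cdot 10^{-5}$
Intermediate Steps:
$F = 13$
$Y{\left(R \right)} = \frac{1}{13 + R}$ ($Y{\left(R \right)} = \frac{1}{R + 13} = \frac{1}{13 + R}$)
$\frac{1}{b{\left(n{\left(16 \right)} \right)} + \left(\left(-21106 + Y{\left(-162 \right)}\right) + 4391\right)} = \frac{1}{\left(6 + 16\right)^{2} + \left(\left(-21106 + \frac{1}{13 - 162}\right) + 4391\right)} = \frac{1}{22^{2} + \left(\left(-21106 + \frac{1}{-149}\right) + 4391\right)} = \frac{1}{484 + \left(\left(-21106 - \frac{1}{149}\right) + 4391\right)} = \frac{1}{484 + \left(- \frac{3144795}{149} + 4391\right)} = \frac{1}{484 - \frac{2490536}{149}} = \frac{1}{- \frac{2418420}{149}} = - \frac{149}{2418420}$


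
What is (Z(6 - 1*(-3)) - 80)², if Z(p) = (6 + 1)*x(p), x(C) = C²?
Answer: 237169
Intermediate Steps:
Z(p) = 7*p² (Z(p) = (6 + 1)*p² = 7*p²)
(Z(6 - 1*(-3)) - 80)² = (7*(6 - 1*(-3))² - 80)² = (7*(6 + 3)² - 80)² = (7*9² - 80)² = (7*81 - 80)² = (567 - 80)² = 487² = 237169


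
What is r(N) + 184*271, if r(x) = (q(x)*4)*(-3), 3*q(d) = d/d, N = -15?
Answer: 49860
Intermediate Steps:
q(d) = ⅓ (q(d) = (d/d)/3 = (⅓)*1 = ⅓)
r(x) = -4 (r(x) = ((⅓)*4)*(-3) = (4/3)*(-3) = -4)
r(N) + 184*271 = -4 + 184*271 = -4 + 49864 = 49860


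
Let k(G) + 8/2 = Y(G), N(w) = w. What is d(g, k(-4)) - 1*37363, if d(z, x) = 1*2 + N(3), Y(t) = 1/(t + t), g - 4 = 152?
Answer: -37358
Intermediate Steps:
g = 156 (g = 4 + 152 = 156)
Y(t) = 1/(2*t)
k(G) = -4 + 1/(2*G)
d(z, x) = 5 (d(z, x) = 1*2 + 3 = 2 + 3 = 5)
d(g, k(-4)) - 1*37363 = 5 - 1*37363 = 5 - 37363 = -37358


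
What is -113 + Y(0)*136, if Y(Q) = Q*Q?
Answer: -113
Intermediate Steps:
Y(Q) = Q²
-113 + Y(0)*136 = -113 + 0²*136 = -113 + 0*136 = -113 + 0 = -113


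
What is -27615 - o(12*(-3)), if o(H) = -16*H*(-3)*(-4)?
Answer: -34527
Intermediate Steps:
o(H) = -192*H (o(H) = -16*(-3*H)*(-4) = -192*H)
-27615 - o(12*(-3)) = -27615 - (-192)*12*(-3) = -27615 - (-192)*(-36) = -27615 - 1*6912 = -27615 - 6912 = -34527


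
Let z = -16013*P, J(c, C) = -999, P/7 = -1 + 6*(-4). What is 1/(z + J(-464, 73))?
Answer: 1/2801276 ≈ 3.5698e-7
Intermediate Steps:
P = -175 (P = 7*(-1 + 6*(-4)) = 7*(-1 - 24) = 7*(-25) = -175)
z = 2802275 (z = -16013*(-175) = 2802275)
1/(z + J(-464, 73)) = 1/(2802275 - 999) = 1/2801276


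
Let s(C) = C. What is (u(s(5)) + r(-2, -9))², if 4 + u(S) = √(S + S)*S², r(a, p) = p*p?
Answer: 12179 + 3850*√10 ≈ 24354.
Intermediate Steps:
r(a, p) = p²
u(S) = -4 + √2*S^(5/2) (u(S) = -4 + √(S + S)*S² = -4 + √(2*S)*S² = -4 + (√2*√S)*S² = -4 + √2*S^(5/2))
(u(s(5)) + r(-2, -9))² = ((-4 + √2*5^(5/2)) + (-9)²)² = ((-4 + √2*(25*√5)) + 81)² = ((-4 + 25*√10) + 81)² = (77 + 25*√10)²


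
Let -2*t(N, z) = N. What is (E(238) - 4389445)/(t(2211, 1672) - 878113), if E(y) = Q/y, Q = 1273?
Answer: 1044686637/209254003 ≈ 4.9924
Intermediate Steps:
t(N, z) = -N/2
E(y) = 1273/y
(E(238) - 4389445)/(t(2211, 1672) - 878113) = (1273/238 - 4389445)/(-½*2211 - 878113) = (1273*(1/238) - 4389445)/(-2211/2 - 878113) = (1273/238 - 4389445)/(-1758437/2) = -1044686637/238*(-2/1758437) = 1044686637/209254003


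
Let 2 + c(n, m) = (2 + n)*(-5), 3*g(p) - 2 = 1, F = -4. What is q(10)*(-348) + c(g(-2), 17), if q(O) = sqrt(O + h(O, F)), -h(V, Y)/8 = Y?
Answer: -17 - 348*sqrt(42) ≈ -2272.3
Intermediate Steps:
h(V, Y) = -8*Y
g(p) = 1 (g(p) = 2/3 + (1/3)*1 = 2/3 + 1/3 = 1)
c(n, m) = -12 - 5*n (c(n, m) = -2 + (2 + n)*(-5) = -2 + (-10 - 5*n) = -12 - 5*n)
q(O) = sqrt(32 + O) (q(O) = sqrt(O - 8*(-4)) = sqrt(O + 32) = sqrt(32 + O))
q(10)*(-348) + c(g(-2), 17) = sqrt(32 + 10)*(-348) + (-12 - 5*1) = sqrt(42)*(-348) + (-12 - 5) = -348*sqrt(42) - 17 = -17 - 348*sqrt(42)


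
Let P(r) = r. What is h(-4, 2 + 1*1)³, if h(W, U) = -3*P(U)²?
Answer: -19683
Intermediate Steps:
h(W, U) = -3*U²
h(-4, 2 + 1*1)³ = (-3*(2 + 1*1)²)³ = (-3*(2 + 1)²)³ = (-3*3²)³ = (-3*9)³ = (-27)³ = -19683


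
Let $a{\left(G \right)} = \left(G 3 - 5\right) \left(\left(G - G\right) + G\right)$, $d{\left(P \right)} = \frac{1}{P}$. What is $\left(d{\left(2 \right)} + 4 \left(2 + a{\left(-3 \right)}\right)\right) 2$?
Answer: $353$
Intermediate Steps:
$a{\left(G \right)} = G \left(-5 + 3 G\right)$ ($a{\left(G \right)} = \left(3 G - 5\right) \left(0 + G\right) = \left(-5 + 3 G\right) G = G \left(-5 + 3 G\right)$)
$\left(d{\left(2 \right)} + 4 \left(2 + a{\left(-3 \right)}\right)\right) 2 = \left(\frac{1}{2} + 4 \left(2 - 3 \left(-5 + 3 \left(-3\right)\right)\right)\right) 2 = \left(\frac{1}{2} + 4 \left(2 - 3 \left(-5 - 9\right)\right)\right) 2 = \left(\frac{1}{2} + 4 \left(2 - -42\right)\right) 2 = \left(\frac{1}{2} + 4 \left(2 + 42\right)\right) 2 = \left(\frac{1}{2} + 4 \cdot 44\right) 2 = \left(\frac{1}{2} + 176\right) 2 = \frac{353}{2} \cdot 2 = 353$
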